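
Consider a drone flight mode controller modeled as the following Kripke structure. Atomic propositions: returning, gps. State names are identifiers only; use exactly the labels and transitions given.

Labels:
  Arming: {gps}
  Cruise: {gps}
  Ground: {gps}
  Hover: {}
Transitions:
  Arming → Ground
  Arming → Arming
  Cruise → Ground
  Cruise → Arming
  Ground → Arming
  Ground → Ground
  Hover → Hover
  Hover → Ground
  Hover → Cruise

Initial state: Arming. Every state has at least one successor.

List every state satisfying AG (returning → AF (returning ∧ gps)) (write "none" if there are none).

States satisfying returning → AF (returning ∧ gps): {Arming, Cruise, Ground, Hover}.
States satisfying AG (returning → AF (returning ∧ gps)): {Arming, Cruise, Ground, Hover}.

{Arming, Cruise, Ground, Hover}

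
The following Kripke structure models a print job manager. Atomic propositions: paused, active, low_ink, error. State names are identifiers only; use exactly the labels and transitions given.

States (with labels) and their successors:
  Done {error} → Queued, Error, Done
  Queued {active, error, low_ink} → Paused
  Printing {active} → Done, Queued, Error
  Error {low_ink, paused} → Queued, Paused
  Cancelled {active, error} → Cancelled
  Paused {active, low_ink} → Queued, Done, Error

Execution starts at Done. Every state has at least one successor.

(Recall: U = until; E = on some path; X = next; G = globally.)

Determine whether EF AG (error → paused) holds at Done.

Violated

States satisfying AG (error → paused): ∅.
States satisfying EF AG (error → paused): ∅.
No suitable path/successor from Done witnesses the formula.
Done ∉ Sat(EF AG (error → paused)).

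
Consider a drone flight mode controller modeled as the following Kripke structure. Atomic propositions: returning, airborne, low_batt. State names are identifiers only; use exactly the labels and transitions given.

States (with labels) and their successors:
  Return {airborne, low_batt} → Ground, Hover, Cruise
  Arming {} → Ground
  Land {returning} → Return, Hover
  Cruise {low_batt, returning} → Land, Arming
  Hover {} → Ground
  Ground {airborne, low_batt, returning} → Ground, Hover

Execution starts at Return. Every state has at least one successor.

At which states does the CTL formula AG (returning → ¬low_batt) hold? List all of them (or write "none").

none

States satisfying returning → ¬low_batt: {Return, Arming, Land, Hover}.
States satisfying AG (returning → ¬low_batt): ∅.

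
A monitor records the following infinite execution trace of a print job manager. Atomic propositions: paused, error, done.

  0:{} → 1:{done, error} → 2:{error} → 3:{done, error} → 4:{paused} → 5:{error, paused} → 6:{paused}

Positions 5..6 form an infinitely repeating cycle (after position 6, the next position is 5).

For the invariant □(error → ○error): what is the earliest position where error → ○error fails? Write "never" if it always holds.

Check error → ○error at each position in order: 0 ✓, 1 ✓, 2 ✓.
At position 3 the labels are {done, error} and the next position 4 has {paused}, so error → ○error is false there. This is the first violation.

3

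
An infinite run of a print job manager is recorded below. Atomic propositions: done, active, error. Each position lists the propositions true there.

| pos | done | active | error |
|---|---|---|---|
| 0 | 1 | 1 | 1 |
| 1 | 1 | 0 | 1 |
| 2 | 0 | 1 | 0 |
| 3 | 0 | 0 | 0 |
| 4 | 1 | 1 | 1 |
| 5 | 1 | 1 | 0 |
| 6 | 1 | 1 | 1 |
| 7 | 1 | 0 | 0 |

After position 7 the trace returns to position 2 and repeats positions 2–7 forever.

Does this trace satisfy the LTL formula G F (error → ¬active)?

F (error → ¬active) holds at every position 0..7, and those are all positions ever visited, so G F (error → ¬active) holds.

Satisfied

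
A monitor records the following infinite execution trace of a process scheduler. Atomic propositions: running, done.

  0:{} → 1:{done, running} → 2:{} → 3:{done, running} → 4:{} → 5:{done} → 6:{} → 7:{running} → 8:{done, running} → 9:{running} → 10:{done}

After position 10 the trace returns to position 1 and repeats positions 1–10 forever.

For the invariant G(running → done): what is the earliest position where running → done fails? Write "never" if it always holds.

Check running → done at each position in order: 0 ✓, 1 ✓, 2 ✓, 3 ✓, 4 ✓, 5 ✓, 6 ✓.
At position 7 the labels are {running}, so running → done is false there. This is the first violation.

7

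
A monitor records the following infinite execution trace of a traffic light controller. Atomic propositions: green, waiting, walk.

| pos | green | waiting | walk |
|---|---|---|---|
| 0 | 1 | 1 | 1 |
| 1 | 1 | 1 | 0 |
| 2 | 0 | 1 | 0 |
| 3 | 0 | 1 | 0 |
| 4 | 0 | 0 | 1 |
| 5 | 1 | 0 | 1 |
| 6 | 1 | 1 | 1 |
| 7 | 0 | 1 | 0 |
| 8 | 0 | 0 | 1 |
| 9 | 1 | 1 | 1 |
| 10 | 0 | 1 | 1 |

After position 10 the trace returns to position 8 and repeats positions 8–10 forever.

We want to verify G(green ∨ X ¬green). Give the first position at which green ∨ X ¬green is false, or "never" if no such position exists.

4

Check green ∨ X ¬green at each position in order: 0 ✓, 1 ✓, 2 ✓, 3 ✓.
At position 4 the labels are {walk} and the next position 5 has {green, walk}, so green ∨ X ¬green is false there. This is the first violation.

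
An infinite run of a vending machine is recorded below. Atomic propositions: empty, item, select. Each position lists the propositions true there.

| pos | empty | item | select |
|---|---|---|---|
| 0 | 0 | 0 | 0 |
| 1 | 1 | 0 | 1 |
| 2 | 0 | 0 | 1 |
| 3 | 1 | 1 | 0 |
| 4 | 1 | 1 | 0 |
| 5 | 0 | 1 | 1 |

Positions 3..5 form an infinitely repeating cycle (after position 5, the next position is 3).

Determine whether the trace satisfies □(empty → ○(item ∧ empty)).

No

empty → ○(item ∧ empty) must hold at every position from 0 onward. It fails at position 1, so □(empty → ○(item ∧ empty)) is false.
Positions where empty holds: 1, 3, 4.
Check ○(item ∧ empty) at each: 1→fails, 3→ok, 4→fails.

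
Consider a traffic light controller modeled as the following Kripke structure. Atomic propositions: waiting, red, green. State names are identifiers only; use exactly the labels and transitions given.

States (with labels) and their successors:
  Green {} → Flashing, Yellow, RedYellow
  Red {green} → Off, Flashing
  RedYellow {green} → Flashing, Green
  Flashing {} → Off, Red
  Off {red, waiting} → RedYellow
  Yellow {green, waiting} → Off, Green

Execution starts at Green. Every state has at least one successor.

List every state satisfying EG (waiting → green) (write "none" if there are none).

{Green, Red, RedYellow, Flashing, Yellow}

States satisfying waiting → green: {Green, Red, RedYellow, Flashing, Yellow}.
States satisfying EG (waiting → green): {Green, Red, RedYellow, Flashing, Yellow}.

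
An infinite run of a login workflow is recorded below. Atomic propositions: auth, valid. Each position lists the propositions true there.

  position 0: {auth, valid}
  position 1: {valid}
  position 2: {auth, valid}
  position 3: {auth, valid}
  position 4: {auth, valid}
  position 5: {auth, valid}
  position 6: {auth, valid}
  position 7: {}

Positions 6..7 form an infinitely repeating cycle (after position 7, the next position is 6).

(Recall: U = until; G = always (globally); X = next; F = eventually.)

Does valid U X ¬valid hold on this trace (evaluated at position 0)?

Walking from position 0: X ¬valid first holds at position 6, and valid holds at every earlier position along the way, so valid U X ¬valid holds.

Satisfied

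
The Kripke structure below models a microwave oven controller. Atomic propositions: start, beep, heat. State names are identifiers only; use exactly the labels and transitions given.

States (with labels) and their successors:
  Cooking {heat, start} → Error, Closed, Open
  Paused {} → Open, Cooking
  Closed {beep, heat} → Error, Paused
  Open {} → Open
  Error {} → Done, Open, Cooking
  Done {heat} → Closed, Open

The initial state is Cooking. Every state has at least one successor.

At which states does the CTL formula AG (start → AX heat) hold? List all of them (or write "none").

{Open}

States satisfying start → AX heat: {Paused, Closed, Open, Error, Done}.
States satisfying AG (start → AX heat): {Open}.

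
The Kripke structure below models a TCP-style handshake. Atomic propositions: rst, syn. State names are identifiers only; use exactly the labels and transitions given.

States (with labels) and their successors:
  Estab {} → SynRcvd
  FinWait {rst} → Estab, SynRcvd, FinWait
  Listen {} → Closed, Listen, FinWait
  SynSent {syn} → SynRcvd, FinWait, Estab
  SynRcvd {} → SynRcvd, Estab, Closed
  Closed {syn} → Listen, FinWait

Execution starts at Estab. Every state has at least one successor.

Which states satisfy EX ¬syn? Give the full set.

States satisfying ¬syn: {Estab, FinWait, Listen, SynRcvd}.
States satisfying EX ¬syn: {Estab, FinWait, Listen, SynSent, SynRcvd, Closed}.

{Estab, FinWait, Listen, SynSent, SynRcvd, Closed}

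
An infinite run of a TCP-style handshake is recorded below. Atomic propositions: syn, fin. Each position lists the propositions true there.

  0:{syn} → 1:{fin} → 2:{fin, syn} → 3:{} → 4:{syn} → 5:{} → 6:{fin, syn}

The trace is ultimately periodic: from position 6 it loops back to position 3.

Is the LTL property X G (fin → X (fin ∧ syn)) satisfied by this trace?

The position after 0 is 1; G (fin → X (fin ∧ syn)) is false there.

No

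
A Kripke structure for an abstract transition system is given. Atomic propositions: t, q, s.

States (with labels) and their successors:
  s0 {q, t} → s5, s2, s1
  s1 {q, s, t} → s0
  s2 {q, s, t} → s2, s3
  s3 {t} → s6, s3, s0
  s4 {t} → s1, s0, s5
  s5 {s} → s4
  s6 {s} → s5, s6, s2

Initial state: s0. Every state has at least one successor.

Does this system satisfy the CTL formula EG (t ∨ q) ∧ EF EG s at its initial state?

Satisfied

States satisfying t ∨ q: {s0, s1, s2, s3, s4}.
States satisfying EG (t ∨ q): {s0, s1, s2, s3, s4}.
States satisfying EG s: {s2, s6}.
States satisfying EF EG s: {s0, s1, s2, s3, s4, s5, s6}.
States satisfying EG (t ∨ q) ∧ EF EG s: {s0, s1, s2, s3, s4}.
s0 ∈ Sat(EG (t ∨ q) ∧ EF EG s).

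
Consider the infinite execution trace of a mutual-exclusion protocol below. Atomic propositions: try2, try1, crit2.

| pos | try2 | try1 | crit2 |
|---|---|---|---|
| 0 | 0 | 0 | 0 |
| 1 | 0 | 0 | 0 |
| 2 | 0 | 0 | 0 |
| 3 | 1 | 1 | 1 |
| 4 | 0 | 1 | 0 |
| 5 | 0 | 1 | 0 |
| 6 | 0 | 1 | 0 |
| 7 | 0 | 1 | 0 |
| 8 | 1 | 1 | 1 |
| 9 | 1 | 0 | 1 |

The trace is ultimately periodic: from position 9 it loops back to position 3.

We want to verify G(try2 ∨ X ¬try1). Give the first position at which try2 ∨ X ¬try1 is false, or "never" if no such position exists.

Check try2 ∨ X ¬try1 at each position in order: 0 ✓, 1 ✓.
At position 2 the labels are {} and the next position 3 has {crit2, try1, try2}, so try2 ∨ X ¬try1 is false there. This is the first violation.

2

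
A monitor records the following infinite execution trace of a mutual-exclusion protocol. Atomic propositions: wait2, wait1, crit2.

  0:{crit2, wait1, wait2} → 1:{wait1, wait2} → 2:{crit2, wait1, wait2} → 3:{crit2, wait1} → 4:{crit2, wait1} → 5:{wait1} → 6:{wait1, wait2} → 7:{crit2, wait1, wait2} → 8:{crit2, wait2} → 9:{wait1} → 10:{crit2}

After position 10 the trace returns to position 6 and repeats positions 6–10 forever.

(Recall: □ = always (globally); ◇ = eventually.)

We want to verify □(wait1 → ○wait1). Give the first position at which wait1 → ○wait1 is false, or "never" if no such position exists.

Check wait1 → ○wait1 at each position in order: 0 ✓, 1 ✓, 2 ✓, 3 ✓, 4 ✓, 5 ✓, 6 ✓.
At position 7 the labels are {crit2, wait1, wait2} and the next position 8 has {crit2, wait2}, so wait1 → ○wait1 is false there. This is the first violation.

7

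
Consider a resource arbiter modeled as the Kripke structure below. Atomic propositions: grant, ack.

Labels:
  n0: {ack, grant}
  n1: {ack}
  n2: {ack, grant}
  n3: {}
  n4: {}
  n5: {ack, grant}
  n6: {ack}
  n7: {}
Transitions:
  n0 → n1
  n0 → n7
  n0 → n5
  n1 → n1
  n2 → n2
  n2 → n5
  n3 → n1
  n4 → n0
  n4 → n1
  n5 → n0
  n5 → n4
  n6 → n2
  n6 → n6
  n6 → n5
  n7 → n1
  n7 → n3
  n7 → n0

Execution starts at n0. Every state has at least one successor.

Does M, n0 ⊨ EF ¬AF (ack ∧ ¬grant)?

States satisfying ¬AF (ack ∧ ¬grant): {n0, n2, n4, n5, n7}.
States satisfying EF ¬AF (ack ∧ ¬grant): {n0, n2, n4, n5, n6, n7}.
Some path from n0 reaches a state where ¬AF (ack ∧ ¬grant) holds.
n0 ∈ Sat(EF ¬AF (ack ∧ ¬grant)).

Yes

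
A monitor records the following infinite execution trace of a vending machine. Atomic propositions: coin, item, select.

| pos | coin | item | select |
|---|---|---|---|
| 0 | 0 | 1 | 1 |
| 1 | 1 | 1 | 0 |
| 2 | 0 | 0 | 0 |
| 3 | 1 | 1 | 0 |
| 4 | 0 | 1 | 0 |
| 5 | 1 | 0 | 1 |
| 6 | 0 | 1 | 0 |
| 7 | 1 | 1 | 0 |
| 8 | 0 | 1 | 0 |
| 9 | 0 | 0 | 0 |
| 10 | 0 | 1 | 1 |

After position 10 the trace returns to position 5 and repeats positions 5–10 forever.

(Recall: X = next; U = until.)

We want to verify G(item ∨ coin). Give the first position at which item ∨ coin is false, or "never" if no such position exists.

2

Check item ∨ coin at each position in order: 0 ✓, 1 ✓.
At position 2 the labels are {}, so item ∨ coin is false there. This is the first violation.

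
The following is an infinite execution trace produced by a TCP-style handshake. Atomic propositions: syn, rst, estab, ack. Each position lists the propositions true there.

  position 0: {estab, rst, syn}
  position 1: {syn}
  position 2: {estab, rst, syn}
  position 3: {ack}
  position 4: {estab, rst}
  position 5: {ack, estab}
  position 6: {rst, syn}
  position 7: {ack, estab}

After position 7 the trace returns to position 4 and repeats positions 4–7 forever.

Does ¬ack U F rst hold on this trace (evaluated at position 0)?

Walking from position 0: F rst first holds at position 0, and ¬ack holds at every earlier position along the way, so ¬ack U F rst holds.

Satisfied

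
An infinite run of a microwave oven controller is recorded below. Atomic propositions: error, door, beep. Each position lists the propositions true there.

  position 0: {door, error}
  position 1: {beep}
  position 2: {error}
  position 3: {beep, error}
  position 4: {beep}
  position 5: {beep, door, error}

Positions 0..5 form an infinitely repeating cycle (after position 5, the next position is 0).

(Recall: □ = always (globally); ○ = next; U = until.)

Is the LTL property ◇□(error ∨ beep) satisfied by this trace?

Yes

□(error ∨ beep) holds at position 0, which is reachable from 0, so ◇□(error ∨ beep) holds.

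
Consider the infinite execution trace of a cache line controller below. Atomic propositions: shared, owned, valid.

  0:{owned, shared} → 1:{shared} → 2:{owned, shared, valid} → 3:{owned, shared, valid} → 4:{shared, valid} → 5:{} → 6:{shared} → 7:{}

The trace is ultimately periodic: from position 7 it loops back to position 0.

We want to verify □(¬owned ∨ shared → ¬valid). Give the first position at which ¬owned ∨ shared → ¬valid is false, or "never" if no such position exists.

Check ¬owned ∨ shared → ¬valid at each position in order: 0 ✓, 1 ✓.
At position 2 the labels are {owned, shared, valid}, so ¬owned ∨ shared → ¬valid is false there. This is the first violation.

2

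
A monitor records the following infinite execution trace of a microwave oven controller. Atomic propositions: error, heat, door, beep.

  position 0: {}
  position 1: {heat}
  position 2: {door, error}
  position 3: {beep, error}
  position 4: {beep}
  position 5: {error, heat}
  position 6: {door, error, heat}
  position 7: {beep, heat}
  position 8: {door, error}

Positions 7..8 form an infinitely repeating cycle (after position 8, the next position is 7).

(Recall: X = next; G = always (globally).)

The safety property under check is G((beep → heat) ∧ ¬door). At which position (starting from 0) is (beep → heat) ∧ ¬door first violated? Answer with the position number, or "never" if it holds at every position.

2

Check (beep → heat) ∧ ¬door at each position in order: 0 ✓, 1 ✓.
At position 2 the labels are {door, error}, so (beep → heat) ∧ ¬door is false there. This is the first violation.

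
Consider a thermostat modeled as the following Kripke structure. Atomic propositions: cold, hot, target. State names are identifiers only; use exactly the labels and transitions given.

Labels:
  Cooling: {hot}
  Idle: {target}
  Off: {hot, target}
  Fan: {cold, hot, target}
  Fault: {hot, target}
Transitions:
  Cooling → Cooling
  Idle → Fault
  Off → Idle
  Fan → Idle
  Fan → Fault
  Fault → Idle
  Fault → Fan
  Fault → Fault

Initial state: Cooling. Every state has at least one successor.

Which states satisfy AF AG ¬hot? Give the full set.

States satisfying AG ¬hot: ∅.
States satisfying AF AG ¬hot: ∅.

none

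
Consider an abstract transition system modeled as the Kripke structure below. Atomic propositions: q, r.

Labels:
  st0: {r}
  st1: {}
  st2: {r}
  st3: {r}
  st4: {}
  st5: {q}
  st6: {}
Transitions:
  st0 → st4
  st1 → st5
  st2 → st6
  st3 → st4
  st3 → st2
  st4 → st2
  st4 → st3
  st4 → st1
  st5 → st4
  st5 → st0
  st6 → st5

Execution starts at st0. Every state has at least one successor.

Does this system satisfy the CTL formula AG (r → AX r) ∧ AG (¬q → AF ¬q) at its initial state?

States satisfying r → AX r: {st1, st4, st5, st6}.
States satisfying AG (r → AX r): ∅.
States satisfying ¬q → AF ¬q: {st0, st1, st2, st3, st4, st5, st6}.
States satisfying AG (¬q → AF ¬q): {st0, st1, st2, st3, st4, st5, st6}.
States satisfying AG (r → AX r) ∧ AG (¬q → AF ¬q): ∅.
st0 ∉ Sat(AG (r → AX r) ∧ AG (¬q → AF ¬q)).

No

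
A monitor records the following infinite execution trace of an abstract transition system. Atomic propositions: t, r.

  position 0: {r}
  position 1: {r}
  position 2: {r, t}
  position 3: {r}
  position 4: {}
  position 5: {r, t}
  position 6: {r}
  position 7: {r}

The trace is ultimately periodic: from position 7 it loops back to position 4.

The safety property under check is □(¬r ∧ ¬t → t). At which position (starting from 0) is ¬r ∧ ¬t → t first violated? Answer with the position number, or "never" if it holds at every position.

Check ¬r ∧ ¬t → t at each position in order: 0 ✓, 1 ✓, 2 ✓, 3 ✓.
At position 4 the labels are {}, so ¬r ∧ ¬t → t is false there. This is the first violation.

4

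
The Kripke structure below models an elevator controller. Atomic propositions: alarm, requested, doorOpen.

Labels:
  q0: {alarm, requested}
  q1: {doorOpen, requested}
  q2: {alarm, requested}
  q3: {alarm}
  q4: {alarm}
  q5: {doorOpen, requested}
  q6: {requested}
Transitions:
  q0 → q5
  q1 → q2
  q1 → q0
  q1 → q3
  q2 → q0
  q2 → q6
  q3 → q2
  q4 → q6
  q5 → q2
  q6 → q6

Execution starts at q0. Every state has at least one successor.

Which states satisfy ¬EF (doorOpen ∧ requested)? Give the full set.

States satisfying doorOpen ∧ requested: {q1, q5}.
States satisfying EF (doorOpen ∧ requested): {q0, q1, q2, q3, q5}.
States satisfying ¬EF (doorOpen ∧ requested): {q4, q6}.

{q4, q6}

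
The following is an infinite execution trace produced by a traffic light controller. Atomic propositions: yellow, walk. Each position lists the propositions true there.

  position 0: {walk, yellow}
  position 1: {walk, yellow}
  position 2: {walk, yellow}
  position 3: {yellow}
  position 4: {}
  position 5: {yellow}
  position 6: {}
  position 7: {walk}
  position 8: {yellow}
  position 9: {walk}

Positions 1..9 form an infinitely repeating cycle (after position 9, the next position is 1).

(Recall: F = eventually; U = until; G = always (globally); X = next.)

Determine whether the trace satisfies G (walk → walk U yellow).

walk → walk U yellow holds at every position 0..9, and those are all positions ever visited, so G (walk → walk U yellow) holds.
Positions where walk holds: 0, 1, 2, 7, 9.
Check walk U yellow at each: 0→ok, 1→ok, 2→ok, 7→ok, 9→ok.

Yes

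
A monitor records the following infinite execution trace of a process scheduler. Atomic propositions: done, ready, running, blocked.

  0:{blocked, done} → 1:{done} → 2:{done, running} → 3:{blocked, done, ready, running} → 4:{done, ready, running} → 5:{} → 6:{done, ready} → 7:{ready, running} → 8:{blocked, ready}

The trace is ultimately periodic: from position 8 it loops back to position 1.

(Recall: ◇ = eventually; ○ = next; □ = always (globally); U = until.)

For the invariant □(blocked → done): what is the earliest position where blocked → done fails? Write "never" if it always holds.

8

Check blocked → done at each position in order: 0 ✓, 1 ✓, 2 ✓, 3 ✓, 4 ✓, 5 ✓, 6 ✓, 7 ✓.
At position 8 the labels are {blocked, ready}, so blocked → done is false there. This is the first violation.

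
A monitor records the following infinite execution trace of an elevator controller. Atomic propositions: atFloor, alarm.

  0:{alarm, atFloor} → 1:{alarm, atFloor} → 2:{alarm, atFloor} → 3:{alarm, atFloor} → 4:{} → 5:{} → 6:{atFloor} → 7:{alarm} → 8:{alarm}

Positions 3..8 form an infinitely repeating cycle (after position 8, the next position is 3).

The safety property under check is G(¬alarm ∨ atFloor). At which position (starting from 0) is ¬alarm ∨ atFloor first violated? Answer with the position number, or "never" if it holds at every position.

Check ¬alarm ∨ atFloor at each position in order: 0 ✓, 1 ✓, 2 ✓, 3 ✓, 4 ✓, 5 ✓, 6 ✓.
At position 7 the labels are {alarm}, so ¬alarm ∨ atFloor is false there. This is the first violation.

7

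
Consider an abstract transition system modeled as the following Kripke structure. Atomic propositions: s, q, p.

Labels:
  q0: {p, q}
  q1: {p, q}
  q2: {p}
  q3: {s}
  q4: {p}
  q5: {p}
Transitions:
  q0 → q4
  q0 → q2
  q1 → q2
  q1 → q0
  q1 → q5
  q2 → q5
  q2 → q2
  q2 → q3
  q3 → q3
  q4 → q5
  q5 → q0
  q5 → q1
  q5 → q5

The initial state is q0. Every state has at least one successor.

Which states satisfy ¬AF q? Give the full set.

States satisfying q: {q0, q1}.
States satisfying AF q: {q0, q1}.
States satisfying ¬AF q: {q2, q3, q4, q5}.

{q2, q3, q4, q5}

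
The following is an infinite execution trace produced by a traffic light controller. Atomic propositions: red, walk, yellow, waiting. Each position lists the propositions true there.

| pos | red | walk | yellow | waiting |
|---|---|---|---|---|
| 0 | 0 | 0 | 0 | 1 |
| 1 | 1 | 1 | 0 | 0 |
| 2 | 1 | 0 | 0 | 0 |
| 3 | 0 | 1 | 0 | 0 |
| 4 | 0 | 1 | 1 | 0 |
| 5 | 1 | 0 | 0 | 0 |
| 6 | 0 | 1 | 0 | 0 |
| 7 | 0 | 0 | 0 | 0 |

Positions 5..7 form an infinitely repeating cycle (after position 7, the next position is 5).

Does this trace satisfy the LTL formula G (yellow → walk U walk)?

yellow → walk U walk holds at every position 0..7, and those are all positions ever visited, so G (yellow → walk U walk) holds.
Positions where yellow holds: 4.
Check walk U walk at each: 4→ok.

Holds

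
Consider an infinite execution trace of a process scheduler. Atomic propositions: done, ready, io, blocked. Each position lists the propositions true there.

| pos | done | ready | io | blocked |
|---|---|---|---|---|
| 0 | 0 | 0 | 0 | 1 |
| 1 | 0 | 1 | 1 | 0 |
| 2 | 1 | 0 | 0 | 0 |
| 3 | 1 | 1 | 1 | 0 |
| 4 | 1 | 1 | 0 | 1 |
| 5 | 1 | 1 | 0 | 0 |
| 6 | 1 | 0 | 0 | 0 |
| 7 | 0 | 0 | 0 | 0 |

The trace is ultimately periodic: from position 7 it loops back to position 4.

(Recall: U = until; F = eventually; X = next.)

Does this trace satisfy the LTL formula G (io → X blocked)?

Does not hold

io → X blocked must hold at every position from 0 onward. It fails at position 1, so G (io → X blocked) is false.
Positions where io holds: 1, 3.
Check X blocked at each: 1→fails, 3→ok.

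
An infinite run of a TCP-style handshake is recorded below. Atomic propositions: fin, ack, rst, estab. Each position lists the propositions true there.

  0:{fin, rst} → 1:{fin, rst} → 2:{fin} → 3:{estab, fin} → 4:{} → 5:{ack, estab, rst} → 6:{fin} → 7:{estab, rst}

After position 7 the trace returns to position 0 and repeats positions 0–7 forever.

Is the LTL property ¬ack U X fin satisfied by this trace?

Satisfied

Walking from position 0: X fin first holds at position 0, and ¬ack holds at every earlier position along the way, so ¬ack U X fin holds.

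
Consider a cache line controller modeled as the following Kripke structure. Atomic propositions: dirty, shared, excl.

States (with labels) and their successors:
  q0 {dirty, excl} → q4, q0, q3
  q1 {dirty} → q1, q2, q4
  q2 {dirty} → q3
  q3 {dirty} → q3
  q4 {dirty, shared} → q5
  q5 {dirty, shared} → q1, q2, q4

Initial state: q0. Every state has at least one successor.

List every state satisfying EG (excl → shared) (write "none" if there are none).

{q1, q2, q3, q4, q5}

States satisfying excl → shared: {q1, q2, q3, q4, q5}.
States satisfying EG (excl → shared): {q1, q2, q3, q4, q5}.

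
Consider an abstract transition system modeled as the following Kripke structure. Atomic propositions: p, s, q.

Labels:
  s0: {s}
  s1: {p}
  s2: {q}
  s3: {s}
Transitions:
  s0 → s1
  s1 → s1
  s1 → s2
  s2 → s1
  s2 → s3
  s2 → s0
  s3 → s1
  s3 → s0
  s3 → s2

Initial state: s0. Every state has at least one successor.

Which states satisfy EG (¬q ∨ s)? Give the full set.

{s0, s1, s3}

States satisfying ¬q ∨ s: {s0, s1, s3}.
States satisfying EG (¬q ∨ s): {s0, s1, s3}.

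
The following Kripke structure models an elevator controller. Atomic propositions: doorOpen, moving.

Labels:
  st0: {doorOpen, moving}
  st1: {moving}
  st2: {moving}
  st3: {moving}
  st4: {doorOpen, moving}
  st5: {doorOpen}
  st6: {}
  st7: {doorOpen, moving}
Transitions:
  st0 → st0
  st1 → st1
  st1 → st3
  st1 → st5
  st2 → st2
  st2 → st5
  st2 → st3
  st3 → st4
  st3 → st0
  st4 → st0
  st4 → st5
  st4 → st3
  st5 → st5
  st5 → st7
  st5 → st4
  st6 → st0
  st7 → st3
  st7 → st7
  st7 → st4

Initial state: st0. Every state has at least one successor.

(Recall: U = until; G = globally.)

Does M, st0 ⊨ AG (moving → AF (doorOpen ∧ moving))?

Holds

States satisfying moving → AF (doorOpen ∧ moving): {st0, st3, st4, st5, st6, st7}.
States satisfying AG (moving → AF (doorOpen ∧ moving)): {st0, st3, st4, st5, st6, st7}.
Every state reachable from st0 satisfies moving → AF (doorOpen ∧ moving).
st0 ∈ Sat(AG (moving → AF (doorOpen ∧ moving))).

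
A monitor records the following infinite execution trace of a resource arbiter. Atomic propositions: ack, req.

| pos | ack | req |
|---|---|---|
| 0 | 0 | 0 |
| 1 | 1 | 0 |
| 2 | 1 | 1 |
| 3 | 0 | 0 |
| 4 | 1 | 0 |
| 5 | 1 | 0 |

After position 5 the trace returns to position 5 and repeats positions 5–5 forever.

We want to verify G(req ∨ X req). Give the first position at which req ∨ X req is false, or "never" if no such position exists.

0

At position 0 the labels are {} and the next position 1 has {ack}, so req ∨ X req is false there. This is the first violation.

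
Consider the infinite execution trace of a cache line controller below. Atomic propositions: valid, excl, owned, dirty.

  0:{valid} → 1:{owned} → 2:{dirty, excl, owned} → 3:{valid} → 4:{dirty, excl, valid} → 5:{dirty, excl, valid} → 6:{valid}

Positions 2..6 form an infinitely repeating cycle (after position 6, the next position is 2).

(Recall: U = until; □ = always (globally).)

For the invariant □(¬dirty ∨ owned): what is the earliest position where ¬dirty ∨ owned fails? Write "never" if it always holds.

Check ¬dirty ∨ owned at each position in order: 0 ✓, 1 ✓, 2 ✓, 3 ✓.
At position 4 the labels are {dirty, excl, valid}, so ¬dirty ∨ owned is false there. This is the first violation.

4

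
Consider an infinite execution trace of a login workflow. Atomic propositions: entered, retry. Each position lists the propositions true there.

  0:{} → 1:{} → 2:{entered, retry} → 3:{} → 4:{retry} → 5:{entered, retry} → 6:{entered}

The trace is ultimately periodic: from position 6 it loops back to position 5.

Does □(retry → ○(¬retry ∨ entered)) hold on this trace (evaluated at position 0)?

Yes

retry → ○(¬retry ∨ entered) holds at every position 0..6, and those are all positions ever visited, so □(retry → ○(¬retry ∨ entered)) holds.
Positions where retry holds: 2, 4, 5.
Check ○(¬retry ∨ entered) at each: 2→ok, 4→ok, 5→ok.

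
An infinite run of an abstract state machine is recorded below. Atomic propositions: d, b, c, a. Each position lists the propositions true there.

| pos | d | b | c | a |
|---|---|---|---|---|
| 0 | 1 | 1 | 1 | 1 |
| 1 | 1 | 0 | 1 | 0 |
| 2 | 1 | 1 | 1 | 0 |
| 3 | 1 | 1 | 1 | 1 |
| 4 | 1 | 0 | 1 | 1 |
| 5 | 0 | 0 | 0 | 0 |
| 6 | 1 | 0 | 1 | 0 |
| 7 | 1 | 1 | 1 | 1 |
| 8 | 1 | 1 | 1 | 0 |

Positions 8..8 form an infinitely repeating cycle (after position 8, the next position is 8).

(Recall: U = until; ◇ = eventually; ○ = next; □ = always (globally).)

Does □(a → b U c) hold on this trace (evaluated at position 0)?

a → b U c holds at every position 0..8, and those are all positions ever visited, so □(a → b U c) holds.
Positions where a holds: 0, 3, 4, 7.
Check b U c at each: 0→ok, 3→ok, 4→ok, 7→ok.

Holds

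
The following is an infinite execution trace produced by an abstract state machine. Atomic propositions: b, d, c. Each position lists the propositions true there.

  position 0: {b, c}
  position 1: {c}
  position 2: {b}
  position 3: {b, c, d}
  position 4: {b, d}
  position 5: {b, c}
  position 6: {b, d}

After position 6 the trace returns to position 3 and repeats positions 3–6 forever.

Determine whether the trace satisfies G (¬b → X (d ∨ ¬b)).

Violated

¬b → X (d ∨ ¬b) must hold at every position from 0 onward. It fails at position 1, so G (¬b → X (d ∨ ¬b)) is false.
Positions where ¬b holds: 1.
Check X (d ∨ ¬b) at each: 1→fails.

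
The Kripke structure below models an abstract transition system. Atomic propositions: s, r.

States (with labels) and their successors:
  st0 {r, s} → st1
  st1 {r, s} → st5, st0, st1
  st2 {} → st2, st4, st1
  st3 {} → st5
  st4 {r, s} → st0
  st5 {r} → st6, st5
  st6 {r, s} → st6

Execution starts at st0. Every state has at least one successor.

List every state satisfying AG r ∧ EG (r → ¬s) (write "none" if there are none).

States satisfying r: {st0, st1, st4, st5, st6}.
States satisfying AG r: {st0, st1, st4, st5, st6}.
States satisfying r → ¬s: {st2, st3, st5}.
States satisfying EG (r → ¬s): {st2, st3, st5}.
States satisfying AG r ∧ EG (r → ¬s): {st5}.

{st5}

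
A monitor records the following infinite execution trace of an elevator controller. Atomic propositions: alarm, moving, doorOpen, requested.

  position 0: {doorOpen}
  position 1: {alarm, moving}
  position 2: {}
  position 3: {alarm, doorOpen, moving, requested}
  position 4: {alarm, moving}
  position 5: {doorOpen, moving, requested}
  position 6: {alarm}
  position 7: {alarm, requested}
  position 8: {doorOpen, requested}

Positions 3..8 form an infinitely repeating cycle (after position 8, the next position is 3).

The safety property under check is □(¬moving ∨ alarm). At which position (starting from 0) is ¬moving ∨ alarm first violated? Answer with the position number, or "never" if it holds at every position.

Check ¬moving ∨ alarm at each position in order: 0 ✓, 1 ✓, 2 ✓, 3 ✓, 4 ✓.
At position 5 the labels are {doorOpen, moving, requested}, so ¬moving ∨ alarm is false there. This is the first violation.

5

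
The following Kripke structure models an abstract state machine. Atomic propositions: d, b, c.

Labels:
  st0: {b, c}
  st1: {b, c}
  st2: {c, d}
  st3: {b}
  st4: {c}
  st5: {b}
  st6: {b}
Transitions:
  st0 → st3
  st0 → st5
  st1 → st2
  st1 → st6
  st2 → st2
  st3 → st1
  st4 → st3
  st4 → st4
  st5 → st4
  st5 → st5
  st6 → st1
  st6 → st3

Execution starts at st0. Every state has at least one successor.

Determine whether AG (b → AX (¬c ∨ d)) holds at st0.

States satisfying b → AX (¬c ∨ d): {st0, st1, st2, st4}.
States satisfying AG (b → AX (¬c ∨ d)): {st2}.
st3 is reachable from st0 and violates b → AX (¬c ∨ d), so AG fails at st0.
st0 ∉ Sat(AG (b → AX (¬c ∨ d))).

No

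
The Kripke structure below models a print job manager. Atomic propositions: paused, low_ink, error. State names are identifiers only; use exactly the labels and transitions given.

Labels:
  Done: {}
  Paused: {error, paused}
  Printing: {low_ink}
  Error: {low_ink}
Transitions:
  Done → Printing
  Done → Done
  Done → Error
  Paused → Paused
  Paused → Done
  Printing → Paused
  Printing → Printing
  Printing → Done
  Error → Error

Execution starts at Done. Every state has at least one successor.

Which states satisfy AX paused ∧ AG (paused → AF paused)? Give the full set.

States satisfying paused: {Paused}.
States satisfying AX paused: ∅.
States satisfying paused → AF paused: {Done, Paused, Printing, Error}.
States satisfying AG (paused → AF paused): {Done, Paused, Printing, Error}.
States satisfying AX paused ∧ AG (paused → AF paused): ∅.

none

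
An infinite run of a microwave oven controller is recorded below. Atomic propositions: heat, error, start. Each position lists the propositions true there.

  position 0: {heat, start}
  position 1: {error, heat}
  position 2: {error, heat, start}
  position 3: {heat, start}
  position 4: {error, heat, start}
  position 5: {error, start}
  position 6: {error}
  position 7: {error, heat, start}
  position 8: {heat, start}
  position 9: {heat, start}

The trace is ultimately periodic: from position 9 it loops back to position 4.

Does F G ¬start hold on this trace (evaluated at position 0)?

Does not hold

G ¬start is false at every position 0..9, so it never becomes true and F G ¬start fails.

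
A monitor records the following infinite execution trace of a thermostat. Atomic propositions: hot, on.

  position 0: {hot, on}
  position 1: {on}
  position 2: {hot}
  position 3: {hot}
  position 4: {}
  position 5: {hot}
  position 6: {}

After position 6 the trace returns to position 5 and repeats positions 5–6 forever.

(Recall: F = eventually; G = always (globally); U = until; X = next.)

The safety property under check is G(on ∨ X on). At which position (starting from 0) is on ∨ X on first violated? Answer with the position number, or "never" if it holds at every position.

2

Check on ∨ X on at each position in order: 0 ✓, 1 ✓.
At position 2 the labels are {hot} and the next position 3 has {hot}, so on ∨ X on is false there. This is the first violation.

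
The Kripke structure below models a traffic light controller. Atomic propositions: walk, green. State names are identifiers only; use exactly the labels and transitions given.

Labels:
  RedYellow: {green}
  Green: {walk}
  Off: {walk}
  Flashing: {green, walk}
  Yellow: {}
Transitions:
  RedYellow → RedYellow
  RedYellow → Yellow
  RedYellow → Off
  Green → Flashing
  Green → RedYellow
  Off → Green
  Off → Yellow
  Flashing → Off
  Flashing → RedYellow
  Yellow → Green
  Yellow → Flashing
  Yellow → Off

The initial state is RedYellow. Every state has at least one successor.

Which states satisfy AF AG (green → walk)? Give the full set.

States satisfying AG (green → walk): ∅.
States satisfying AF AG (green → walk): ∅.

none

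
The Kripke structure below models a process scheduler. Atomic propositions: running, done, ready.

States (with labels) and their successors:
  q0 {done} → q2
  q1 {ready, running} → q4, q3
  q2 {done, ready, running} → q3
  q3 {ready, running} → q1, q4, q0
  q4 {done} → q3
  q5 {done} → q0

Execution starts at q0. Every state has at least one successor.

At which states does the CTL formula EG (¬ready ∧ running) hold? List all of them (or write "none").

none

States satisfying ¬ready ∧ running: ∅.
States satisfying EG (¬ready ∧ running): ∅.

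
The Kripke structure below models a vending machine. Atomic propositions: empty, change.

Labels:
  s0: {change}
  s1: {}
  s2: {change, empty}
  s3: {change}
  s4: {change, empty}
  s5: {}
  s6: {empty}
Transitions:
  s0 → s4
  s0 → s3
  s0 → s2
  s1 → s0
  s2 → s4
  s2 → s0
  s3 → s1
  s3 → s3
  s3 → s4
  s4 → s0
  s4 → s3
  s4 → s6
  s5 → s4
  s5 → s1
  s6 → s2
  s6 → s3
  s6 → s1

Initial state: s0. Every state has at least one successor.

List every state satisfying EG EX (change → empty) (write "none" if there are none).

{s0, s2, s3, s4, s5, s6}

States satisfying EX (change → empty): {s0, s2, s3, s4, s5, s6}.
States satisfying EG EX (change → empty): {s0, s2, s3, s4, s5, s6}.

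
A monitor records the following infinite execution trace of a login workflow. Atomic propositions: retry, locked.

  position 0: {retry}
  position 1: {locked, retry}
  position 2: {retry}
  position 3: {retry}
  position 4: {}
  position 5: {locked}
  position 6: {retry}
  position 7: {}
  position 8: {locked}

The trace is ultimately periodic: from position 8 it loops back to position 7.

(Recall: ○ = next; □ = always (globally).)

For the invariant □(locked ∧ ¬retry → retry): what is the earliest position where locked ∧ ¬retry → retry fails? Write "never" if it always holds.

Check locked ∧ ¬retry → retry at each position in order: 0 ✓, 1 ✓, 2 ✓, 3 ✓, 4 ✓.
At position 5 the labels are {locked}, so locked ∧ ¬retry → retry is false there. This is the first violation.

5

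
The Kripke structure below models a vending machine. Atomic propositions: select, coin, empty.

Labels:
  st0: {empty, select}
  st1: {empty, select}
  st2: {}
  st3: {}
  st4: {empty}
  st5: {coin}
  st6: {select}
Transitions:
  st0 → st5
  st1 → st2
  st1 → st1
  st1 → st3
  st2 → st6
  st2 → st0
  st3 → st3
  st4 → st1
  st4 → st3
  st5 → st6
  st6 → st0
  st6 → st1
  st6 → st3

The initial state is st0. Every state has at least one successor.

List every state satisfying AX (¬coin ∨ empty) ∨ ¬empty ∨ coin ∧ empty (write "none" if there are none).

States satisfying ¬coin ∨ empty: {st0, st1, st2, st3, st4, st6}.
States satisfying AX (¬coin ∨ empty): {st1, st2, st3, st4, st5, st6}.
States satisfying ¬empty: {st2, st3, st5, st6}.
States satisfying coin ∧ empty: ∅.
States satisfying ¬empty ∨ coin ∧ empty: {st2, st3, st5, st6}.
States satisfying AX (¬coin ∨ empty) ∨ ¬empty ∨ coin ∧ empty: {st1, st2, st3, st4, st5, st6}.

{st1, st2, st3, st4, st5, st6}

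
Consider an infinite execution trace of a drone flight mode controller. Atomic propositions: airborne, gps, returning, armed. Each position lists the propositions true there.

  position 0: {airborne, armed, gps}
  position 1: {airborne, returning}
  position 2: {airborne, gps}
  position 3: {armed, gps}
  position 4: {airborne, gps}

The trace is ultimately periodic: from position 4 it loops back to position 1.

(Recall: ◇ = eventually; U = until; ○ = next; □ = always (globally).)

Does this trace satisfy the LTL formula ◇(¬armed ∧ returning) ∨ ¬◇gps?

Yes

¬armed ∧ returning holds at position 1, which is reachable from 0, so ◇(¬armed ∧ returning) holds.
At position 0: ◇(¬armed ∧ returning) is true; ¬◇gps is false; so ◇(¬armed ∧ returning) ∨ ¬◇gps is true.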